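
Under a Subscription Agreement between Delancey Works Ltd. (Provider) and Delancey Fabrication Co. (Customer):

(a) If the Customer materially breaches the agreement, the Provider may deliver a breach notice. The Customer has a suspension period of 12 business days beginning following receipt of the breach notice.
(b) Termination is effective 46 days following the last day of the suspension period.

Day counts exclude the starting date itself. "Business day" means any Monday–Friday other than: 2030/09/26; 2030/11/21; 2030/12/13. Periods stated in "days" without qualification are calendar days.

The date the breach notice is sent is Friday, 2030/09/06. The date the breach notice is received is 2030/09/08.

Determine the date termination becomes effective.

The last day of the suspension period: 12 business days after Sunday, 2030/09/08, skipping weekends — Sep 9, Sep 10, Sep 11, Sep 12, …, Sep 20, Sep 23, Sep 24 — lands on Tuesday, 2030/09/24.
Adding 46 calendar days to 2030/09/24 gives 2030/11/09, which is the date termination becomes effective.

2030/11/09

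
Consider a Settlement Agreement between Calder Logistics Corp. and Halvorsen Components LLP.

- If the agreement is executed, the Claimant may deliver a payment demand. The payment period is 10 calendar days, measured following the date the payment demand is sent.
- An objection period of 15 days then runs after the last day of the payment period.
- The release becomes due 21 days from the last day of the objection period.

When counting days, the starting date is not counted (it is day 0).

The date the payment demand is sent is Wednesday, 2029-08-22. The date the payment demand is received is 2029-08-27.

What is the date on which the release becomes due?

The last day of the payment period: 10 calendar days after 2029-08-22 is 2029-09-01.
The last day of the objection period: 2029-09-01 + 15 days = 2029-09-16.
The date on which the release becomes due: 2029-09-16 + 21 days = 2029-10-07.

2029-10-07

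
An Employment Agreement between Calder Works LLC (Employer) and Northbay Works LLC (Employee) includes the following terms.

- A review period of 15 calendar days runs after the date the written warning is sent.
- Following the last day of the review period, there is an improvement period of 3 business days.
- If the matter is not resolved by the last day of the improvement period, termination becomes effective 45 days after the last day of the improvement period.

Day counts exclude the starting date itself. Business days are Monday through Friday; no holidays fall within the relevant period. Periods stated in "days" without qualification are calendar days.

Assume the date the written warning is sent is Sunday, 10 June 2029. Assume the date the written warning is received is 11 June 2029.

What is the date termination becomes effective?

12 August 2029

Adding 15 calendar days to 10 June 2029 gives 25 June 2029, which is the last day of the review period.
The last day of the improvement period: counting 3 business days from Monday, 25 June 2029 (Jun 26, Jun 27, Jun 28, skipping weekends) reaches Thursday, 28 June 2029.
The date termination becomes effective: 28 June 2029 + 45 days = 12 August 2029.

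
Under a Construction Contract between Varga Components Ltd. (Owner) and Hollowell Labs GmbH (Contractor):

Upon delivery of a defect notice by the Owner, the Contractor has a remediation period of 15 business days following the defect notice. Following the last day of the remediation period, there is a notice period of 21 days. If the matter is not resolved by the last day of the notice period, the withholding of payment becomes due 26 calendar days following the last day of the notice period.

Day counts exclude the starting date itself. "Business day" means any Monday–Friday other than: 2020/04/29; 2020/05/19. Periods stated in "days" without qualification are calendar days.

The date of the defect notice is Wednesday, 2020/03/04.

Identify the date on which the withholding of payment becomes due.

2020/05/11

The last day of the remediation period: 15 business days after Wednesday, 2020/03/04, skipping weekends — Mar 5, Mar 6, Mar 9, Mar 10, …, Mar 23, Mar 24, Mar 25 — lands on Wednesday, 2020/03/25.
Adding 21 calendar days to 2020/03/25 gives 2020/04/15, which is the last day of the notice period.
The date on which the withholding of payment becomes due: 26 calendar days after 2020/04/15 is 2020/05/11.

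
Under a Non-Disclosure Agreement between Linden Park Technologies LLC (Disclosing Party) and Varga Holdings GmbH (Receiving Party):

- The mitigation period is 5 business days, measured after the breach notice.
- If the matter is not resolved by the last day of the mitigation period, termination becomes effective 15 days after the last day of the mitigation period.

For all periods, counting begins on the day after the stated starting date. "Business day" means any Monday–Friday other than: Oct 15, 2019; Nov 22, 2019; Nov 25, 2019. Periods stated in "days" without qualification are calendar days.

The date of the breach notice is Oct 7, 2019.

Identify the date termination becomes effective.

The last day of the mitigation period: counting 5 business days from Monday, Oct 7, 2019 (Oct 8, Oct 9, Oct 10, Oct 11, Oct 14, skipping weekends) reaches Monday, Oct 14, 2019.
The date termination becomes effective: 15 calendar days after Oct 14, 2019 is Oct 29, 2019.

Oct 29, 2019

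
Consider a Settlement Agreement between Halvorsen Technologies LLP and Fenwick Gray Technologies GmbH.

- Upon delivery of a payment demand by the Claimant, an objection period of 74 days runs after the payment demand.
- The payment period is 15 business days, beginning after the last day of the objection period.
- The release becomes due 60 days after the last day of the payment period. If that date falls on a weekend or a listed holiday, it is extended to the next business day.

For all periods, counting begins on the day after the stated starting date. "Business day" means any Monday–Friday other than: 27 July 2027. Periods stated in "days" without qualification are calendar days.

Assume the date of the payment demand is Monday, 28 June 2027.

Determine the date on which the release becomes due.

30 November 2027

The last day of the objection period: 74 calendar days after 28 June 2027 is 10 September 2027.
The last day of the payment period: counting 15 business days from Friday, 10 September 2027 (Sep 13, Sep 14, Sep 15, Sep 16, …, Sep 29, Sep 30, Oct 1, skipping weekends) reaches Friday, 1 October 2027.
The date on which the release becomes due: 1 October 2027 + 60 days = 30 November 2027. 30 November 2027 is a Tuesday and is not a listed holiday, so no roll-forward applies.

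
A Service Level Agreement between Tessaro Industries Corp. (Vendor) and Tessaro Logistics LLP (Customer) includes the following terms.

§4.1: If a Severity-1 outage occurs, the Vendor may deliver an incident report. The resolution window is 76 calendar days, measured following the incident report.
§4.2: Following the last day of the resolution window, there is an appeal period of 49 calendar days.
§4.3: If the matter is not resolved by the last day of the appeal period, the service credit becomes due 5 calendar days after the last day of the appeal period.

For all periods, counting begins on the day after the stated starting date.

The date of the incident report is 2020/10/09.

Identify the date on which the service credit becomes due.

2021/02/16

The last day of the resolution window: 76 calendar days after 2020/10/09 is 2020/12/24.
The last day of the appeal period: 49 calendar days after 2020/12/24 is 2021/02/11.
The date on which the service credit becomes due: 5 calendar days after 2021/02/11 is 2021/02/16.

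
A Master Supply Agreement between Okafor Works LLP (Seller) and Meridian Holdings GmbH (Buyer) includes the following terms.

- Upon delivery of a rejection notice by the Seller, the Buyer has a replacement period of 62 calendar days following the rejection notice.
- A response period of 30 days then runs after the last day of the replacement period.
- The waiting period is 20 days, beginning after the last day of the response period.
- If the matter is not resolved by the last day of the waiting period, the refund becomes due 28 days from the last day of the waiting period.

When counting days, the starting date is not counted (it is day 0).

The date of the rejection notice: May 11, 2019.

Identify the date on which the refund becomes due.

September 28, 2019

The last day of the replacement period: May 11, 2019 + 62 days = July 12, 2019.
The last day of the response period: 30 calendar days after July 12, 2019 is August 11, 2019.
The last day of the waiting period: August 11, 2019 + 20 days = August 31, 2019.
The date on which the refund becomes due: August 31, 2019 + 28 days = September 28, 2019.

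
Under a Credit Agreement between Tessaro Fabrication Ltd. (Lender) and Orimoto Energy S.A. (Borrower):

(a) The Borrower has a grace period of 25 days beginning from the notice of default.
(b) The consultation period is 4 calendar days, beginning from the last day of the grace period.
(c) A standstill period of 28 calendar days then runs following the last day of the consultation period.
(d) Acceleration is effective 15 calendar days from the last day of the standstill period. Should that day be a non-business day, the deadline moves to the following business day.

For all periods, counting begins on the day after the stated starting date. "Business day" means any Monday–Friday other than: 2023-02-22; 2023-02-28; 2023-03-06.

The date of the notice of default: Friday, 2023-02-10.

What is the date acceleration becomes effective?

Adding 25 calendar days to 2023-02-10 gives 2023-03-07, which is the last day of the grace period.
Adding 4 calendar days to 2023-03-07 gives 2023-03-11, which is the last day of the consultation period.
The last day of the standstill period: 28 calendar days after 2023-03-11 is 2023-04-08.
The date acceleration becomes effective: 15 calendar days after 2023-04-08 is 2023-04-23. That falls on a Sunday, so it rolls to the next business day, Monday, 2023-04-24.

2023-04-24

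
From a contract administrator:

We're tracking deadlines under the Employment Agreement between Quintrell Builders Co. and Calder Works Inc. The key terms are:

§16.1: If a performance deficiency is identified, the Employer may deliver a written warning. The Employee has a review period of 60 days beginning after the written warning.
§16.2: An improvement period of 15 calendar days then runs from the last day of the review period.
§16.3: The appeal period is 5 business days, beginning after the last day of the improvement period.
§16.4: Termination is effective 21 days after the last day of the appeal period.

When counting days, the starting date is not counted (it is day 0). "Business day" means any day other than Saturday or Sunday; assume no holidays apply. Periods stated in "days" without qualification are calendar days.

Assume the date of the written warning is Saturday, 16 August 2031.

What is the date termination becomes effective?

27 November 2031

Adding 60 calendar days to 16 August 2031 gives 15 October 2031, which is the last day of the review period.
The last day of the improvement period: 15 calendar days after 15 October 2031 is 30 October 2031.
The last day of the appeal period: counting 5 business days from Thursday, 30 October 2031 (Oct 31, Nov 3, Nov 4, Nov 5, Nov 6, skipping weekends) reaches Thursday, 6 November 2031.
Adding 21 calendar days to 6 November 2031 gives 27 November 2031, which is the date termination becomes effective.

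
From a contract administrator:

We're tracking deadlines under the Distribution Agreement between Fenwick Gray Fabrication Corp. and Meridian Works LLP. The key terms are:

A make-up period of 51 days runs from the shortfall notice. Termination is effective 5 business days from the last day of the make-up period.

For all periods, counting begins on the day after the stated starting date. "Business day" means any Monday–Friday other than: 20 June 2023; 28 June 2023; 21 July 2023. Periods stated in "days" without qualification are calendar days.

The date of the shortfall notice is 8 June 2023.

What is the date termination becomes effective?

Adding 51 calendar days to 8 June 2023 gives 29 July 2023, which is the last day of the make-up period.
The date termination becomes effective: 5 business days after Saturday, 29 July 2023, skipping weekends — Jul 31, Aug 1, Aug 2, Aug 3, Aug 4 — lands on Friday, 4 August 2023.

4 August 2023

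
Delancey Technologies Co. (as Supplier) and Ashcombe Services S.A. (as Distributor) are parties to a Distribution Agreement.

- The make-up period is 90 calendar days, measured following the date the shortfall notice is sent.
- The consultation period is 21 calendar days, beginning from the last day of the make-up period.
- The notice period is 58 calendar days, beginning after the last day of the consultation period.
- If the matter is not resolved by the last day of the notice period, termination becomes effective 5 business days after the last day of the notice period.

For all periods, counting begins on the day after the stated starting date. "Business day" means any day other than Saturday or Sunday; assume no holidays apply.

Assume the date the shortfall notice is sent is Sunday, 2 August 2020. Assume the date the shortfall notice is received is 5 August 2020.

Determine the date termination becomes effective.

The last day of the make-up period: 90 calendar days after 2 August 2020 is 31 October 2020.
Adding 21 calendar days to 31 October 2020 gives 21 November 2020, which is the last day of the consultation period.
The last day of the notice period: 21 November 2020 + 58 days = 18 January 2021.
The date termination becomes effective: 5 business days after Monday, 18 January 2021, skipping weekends — Jan 19, Jan 20, Jan 21, Jan 22, Jan 25 — lands on Monday, 25 January 2021.

25 January 2021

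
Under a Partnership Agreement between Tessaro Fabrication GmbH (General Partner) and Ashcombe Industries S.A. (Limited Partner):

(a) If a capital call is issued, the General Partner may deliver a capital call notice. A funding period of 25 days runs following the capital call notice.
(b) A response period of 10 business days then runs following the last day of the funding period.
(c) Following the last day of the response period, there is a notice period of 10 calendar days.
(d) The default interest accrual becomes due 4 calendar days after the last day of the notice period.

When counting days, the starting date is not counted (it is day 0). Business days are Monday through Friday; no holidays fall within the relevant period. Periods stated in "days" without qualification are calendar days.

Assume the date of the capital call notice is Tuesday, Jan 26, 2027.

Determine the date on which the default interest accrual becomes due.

Adding 25 calendar days to Jan 26, 2027 gives Feb 20, 2027, which is the last day of the funding period.
The last day of the response period: counting 10 business days from Saturday, Feb 20, 2027 (Feb 22, Feb 23, Feb 24, Feb 25, Feb 26, Mar 1, Mar 2, Mar 3, Mar 4, Mar 5, skipping weekends) reaches Friday, Mar 5, 2027.
The last day of the notice period: 10 calendar days after Mar 5, 2027 is Mar 15, 2027.
The date on which the default interest accrual becomes due: 4 calendar days after Mar 15, 2027 is Mar 19, 2027.

Mar 19, 2027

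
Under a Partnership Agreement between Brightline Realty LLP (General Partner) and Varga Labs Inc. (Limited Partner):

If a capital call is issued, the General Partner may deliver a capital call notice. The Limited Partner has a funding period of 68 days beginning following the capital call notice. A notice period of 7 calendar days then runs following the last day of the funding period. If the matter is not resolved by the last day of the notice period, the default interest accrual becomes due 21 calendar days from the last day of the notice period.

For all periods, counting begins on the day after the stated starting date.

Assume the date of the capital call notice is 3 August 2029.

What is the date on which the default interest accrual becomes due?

7 November 2029

The last day of the funding period: 3 August 2029 + 68 days = 10 October 2029.
The last day of the notice period: 7 calendar days after 10 October 2029 is 17 October 2029.
The date on which the default interest accrual becomes due: 21 calendar days after 17 October 2029 is 7 November 2029.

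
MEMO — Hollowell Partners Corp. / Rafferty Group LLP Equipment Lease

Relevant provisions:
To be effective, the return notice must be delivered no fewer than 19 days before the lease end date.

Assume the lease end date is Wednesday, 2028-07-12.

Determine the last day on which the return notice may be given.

2028-07-12 minus 19 days is 2028-06-23.

2028-06-23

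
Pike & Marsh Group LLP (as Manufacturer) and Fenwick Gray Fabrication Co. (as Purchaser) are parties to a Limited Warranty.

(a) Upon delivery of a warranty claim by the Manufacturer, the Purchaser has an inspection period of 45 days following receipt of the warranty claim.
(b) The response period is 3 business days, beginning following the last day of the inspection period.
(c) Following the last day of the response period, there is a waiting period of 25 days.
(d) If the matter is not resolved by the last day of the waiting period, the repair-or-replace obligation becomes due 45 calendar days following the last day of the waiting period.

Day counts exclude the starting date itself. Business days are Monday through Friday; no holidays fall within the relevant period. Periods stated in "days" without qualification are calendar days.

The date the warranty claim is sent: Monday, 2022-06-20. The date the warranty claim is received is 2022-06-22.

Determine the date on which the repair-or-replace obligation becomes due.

Adding 45 calendar days to 2022-06-22 gives 2022-08-06, which is the last day of the inspection period.
The last day of the response period: counting 3 business days from Saturday, 2022-08-06 (Aug 8, Aug 9, Aug 10, skipping weekends) reaches Wednesday, 2022-08-10.
Adding 25 calendar days to 2022-08-10 gives 2022-09-04, which is the last day of the waiting period.
The date on which the repair-or-replace obligation becomes due: 2022-09-04 + 45 days = 2022-10-19.

2022-10-19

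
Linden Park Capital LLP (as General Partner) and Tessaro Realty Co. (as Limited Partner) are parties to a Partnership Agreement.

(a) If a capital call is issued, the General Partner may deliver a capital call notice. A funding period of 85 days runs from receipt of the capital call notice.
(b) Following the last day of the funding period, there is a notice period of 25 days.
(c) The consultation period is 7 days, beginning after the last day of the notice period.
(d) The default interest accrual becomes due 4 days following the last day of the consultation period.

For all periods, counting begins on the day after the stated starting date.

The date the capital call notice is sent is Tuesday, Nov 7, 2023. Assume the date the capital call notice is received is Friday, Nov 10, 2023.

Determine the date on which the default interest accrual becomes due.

Mar 10, 2024

The last day of the funding period: 85 calendar days after Nov 10, 2023 is Feb 3, 2024.
Adding 25 calendar days to Feb 3, 2024 gives Feb 28, 2024, which is the last day of the notice period.
Adding 7 calendar days to Feb 28, 2024 gives Mar 6, 2024, which is the last day of the consultation period.
The date on which the default interest accrual becomes due: Mar 6, 2024 + 4 days = Mar 10, 2024.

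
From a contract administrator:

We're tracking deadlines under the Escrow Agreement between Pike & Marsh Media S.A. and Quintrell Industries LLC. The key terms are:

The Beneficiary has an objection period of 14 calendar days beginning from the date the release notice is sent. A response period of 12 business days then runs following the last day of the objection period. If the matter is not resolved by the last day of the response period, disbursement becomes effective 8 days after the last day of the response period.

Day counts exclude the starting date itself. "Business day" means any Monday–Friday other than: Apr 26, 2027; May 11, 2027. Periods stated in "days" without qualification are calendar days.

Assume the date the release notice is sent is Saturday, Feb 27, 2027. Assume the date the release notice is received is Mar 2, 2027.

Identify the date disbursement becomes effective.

Apr 7, 2027

The last day of the objection period: 14 calendar days after Feb 27, 2027 is Mar 13, 2027.
The last day of the response period: 12 business days after Saturday, Mar 13, 2027, skipping weekends — Mar 15, Mar 16, Mar 17, Mar 18, …, Mar 26, Mar 29, Mar 30 — lands on Tuesday, Mar 30, 2027.
The date disbursement becomes effective: 8 calendar days after Mar 30, 2027 is Apr 7, 2027.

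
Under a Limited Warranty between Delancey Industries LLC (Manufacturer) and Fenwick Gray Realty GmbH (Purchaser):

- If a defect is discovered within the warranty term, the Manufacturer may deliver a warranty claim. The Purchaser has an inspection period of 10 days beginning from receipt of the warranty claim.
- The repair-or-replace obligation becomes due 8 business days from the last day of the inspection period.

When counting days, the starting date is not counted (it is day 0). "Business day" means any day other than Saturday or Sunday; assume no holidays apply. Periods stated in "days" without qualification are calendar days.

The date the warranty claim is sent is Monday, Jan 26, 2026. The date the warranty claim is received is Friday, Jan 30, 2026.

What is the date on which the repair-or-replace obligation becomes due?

The last day of the inspection period: Jan 30, 2026 + 10 days = Feb 9, 2026.
The date on which the repair-or-replace obligation becomes due: 8 business days after Monday, Feb 9, 2026, skipping weekends — Feb 10, Feb 11, Feb 12, Feb 13, Feb 16, Feb 17, Feb 18, Feb 19 — lands on Thursday, Feb 19, 2026.

Feb 19, 2026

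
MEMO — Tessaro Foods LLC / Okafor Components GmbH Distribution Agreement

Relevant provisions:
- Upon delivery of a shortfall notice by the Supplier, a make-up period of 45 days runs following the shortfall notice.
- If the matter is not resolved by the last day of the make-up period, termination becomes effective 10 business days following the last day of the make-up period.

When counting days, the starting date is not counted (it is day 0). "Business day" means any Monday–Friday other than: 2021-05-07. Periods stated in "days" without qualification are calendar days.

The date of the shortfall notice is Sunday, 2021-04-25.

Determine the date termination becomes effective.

2021-06-23

The last day of the make-up period: 45 calendar days after 2021-04-25 is 2021-06-09.
The date termination becomes effective: 10 business days after Wednesday, 2021-06-09, skipping weekends — Jun 10, Jun 11, Jun 14, Jun 15, Jun 16, Jun 17, Jun 18, Jun 21, Jun 22, Jun 23 — lands on Wednesday, 2021-06-23.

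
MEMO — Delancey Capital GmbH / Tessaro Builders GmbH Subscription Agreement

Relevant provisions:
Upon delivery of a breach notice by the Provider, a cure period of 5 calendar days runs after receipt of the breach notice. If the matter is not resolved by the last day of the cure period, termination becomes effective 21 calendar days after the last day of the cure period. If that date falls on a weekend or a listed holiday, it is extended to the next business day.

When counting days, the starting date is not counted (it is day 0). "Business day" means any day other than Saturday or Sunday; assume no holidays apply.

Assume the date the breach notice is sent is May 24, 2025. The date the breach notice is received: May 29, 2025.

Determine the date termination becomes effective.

The last day of the cure period: 5 calendar days after May 29, 2025 is Jun 3, 2025.
The date termination becomes effective: Jun 3, 2025 + 21 days = Jun 24, 2025. Jun 24, 2025 is a Tuesday, so no roll-forward applies.

Jun 24, 2025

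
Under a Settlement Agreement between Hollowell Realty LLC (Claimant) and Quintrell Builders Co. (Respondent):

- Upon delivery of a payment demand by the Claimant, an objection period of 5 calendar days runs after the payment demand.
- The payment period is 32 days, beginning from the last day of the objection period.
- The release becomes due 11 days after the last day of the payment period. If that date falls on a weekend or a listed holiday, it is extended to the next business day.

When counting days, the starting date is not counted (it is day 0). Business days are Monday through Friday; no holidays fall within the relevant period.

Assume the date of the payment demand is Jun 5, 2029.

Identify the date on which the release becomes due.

Adding 5 calendar days to Jun 5, 2029 gives Jun 10, 2029, which is the last day of the objection period.
The last day of the payment period: Jun 10, 2029 + 32 days = Jul 12, 2029.
The date on which the release becomes due: Jul 12, 2029 + 11 days = Jul 23, 2029. Jul 23, 2029 is a Monday, so no roll-forward applies.

Jul 23, 2029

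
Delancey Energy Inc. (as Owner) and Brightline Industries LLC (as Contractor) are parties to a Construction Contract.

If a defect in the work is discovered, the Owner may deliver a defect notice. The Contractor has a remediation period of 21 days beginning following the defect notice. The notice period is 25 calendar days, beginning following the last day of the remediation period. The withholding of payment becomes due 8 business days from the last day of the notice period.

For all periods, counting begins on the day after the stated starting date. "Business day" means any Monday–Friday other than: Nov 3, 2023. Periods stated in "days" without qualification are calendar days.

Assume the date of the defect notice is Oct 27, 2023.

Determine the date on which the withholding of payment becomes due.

Dec 22, 2023

The last day of the remediation period: Oct 27, 2023 + 21 days = Nov 17, 2023.
The last day of the notice period: 25 calendar days after Nov 17, 2023 is Dec 12, 2023.
From Tuesday, Dec 12, 2023, 8 business days (Dec 13, Dec 14, Dec 15, Dec 18, Dec 19, Dec 20, Dec 21, Dec 22, skipping weekends) brings us to Friday, Dec 22, 2023, which is the date on which the withholding of payment becomes due.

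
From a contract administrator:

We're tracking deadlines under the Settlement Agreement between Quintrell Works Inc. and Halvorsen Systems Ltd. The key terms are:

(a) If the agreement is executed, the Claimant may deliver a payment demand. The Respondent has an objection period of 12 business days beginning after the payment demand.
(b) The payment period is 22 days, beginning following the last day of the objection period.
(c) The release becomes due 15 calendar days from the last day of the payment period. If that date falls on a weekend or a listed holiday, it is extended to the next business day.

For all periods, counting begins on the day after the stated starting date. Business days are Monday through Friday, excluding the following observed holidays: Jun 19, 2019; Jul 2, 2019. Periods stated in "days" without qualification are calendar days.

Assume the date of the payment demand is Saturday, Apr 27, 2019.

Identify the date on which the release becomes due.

Jun 20, 2019

The last day of the objection period: counting 12 business days from Saturday, Apr 27, 2019 (Apr 29, Apr 30, May 1, May 2, …, May 10, May 13, May 14, skipping weekends) reaches Tuesday, May 14, 2019.
The last day of the payment period: May 14, 2019 + 22 days = Jun 5, 2019.
The date on which the release becomes due: 15 calendar days after Jun 5, 2019 is Jun 20, 2019. Jun 20, 2019 is a Thursday and is not a listed holiday, so no roll-forward applies.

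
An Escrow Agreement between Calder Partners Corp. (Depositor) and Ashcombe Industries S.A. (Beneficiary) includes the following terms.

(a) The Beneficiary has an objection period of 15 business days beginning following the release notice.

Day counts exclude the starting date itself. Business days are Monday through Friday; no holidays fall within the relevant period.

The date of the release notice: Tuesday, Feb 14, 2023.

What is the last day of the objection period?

The last day of the objection period: counting 15 business days from Tuesday, Feb 14, 2023 (Feb 15, Feb 16, Feb 17, Feb 20, …, Mar 3, Mar 6, Mar 7, skipping weekends) reaches Tuesday, Mar 7, 2023.

Mar 7, 2023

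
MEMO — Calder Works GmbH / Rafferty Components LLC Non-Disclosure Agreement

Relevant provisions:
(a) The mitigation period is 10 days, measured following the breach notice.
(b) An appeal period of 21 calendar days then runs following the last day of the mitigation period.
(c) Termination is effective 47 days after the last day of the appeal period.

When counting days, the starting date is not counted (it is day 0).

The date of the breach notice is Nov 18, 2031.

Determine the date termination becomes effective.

The last day of the mitigation period: Nov 18, 2031 + 10 days = Nov 28, 2031.
The last day of the appeal period: Nov 28, 2031 + 21 days = Dec 19, 2031.
The date termination becomes effective: Dec 19, 2031 + 47 days = Feb 4, 2032.

Feb 4, 2032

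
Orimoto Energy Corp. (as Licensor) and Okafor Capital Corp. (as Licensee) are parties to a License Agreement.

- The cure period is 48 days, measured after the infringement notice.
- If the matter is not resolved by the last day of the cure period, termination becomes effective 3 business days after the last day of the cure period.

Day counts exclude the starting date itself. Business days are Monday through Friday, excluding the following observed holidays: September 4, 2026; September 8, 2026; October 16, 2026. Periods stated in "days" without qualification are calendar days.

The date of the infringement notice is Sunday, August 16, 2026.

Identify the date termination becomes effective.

The last day of the cure period: 48 calendar days after August 16, 2026 is October 3, 2026.
The date termination becomes effective: 3 business days after Saturday, October 3, 2026, skipping weekends — Oct 5, Oct 6, Oct 7 — lands on Wednesday, October 7, 2026.

October 7, 2026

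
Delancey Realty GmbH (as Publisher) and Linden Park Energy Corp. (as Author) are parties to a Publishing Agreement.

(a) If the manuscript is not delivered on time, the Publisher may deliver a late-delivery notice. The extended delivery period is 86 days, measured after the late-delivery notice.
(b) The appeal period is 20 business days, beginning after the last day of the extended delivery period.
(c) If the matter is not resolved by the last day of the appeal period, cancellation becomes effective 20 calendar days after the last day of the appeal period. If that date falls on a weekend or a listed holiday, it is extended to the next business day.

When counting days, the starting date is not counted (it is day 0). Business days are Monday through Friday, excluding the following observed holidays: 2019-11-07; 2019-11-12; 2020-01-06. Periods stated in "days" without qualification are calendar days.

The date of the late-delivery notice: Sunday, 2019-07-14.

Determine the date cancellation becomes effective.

2019-11-25

Adding 86 calendar days to 2019-07-14 gives 2019-10-08, which is the last day of the extended delivery period.
The last day of the appeal period: counting 20 business days from Tuesday, 2019-10-08 (Oct 9, Oct 10, Oct 11, Oct 14, …, Nov 1, Nov 4, Nov 5, skipping weekends) reaches Tuesday, 2019-11-05.
Adding 20 calendar days to 2019-11-05 gives 2019-11-25, which is the date cancellation becomes effective. 2019-11-25 is a Monday and is not a listed holiday, so no roll-forward applies.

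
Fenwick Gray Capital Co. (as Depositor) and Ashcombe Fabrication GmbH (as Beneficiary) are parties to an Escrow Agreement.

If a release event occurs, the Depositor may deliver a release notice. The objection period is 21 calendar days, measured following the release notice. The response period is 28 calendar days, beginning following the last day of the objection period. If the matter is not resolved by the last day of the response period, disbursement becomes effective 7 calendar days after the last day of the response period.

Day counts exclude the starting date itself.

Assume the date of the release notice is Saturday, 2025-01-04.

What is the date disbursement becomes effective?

Adding 21 calendar days to 2025-01-04 gives 2025-01-25, which is the last day of the objection period.
Adding 28 calendar days to 2025-01-25 gives 2025-02-22, which is the last day of the response period.
The date disbursement becomes effective: 7 calendar days after 2025-02-22 is 2025-03-01.

2025-03-01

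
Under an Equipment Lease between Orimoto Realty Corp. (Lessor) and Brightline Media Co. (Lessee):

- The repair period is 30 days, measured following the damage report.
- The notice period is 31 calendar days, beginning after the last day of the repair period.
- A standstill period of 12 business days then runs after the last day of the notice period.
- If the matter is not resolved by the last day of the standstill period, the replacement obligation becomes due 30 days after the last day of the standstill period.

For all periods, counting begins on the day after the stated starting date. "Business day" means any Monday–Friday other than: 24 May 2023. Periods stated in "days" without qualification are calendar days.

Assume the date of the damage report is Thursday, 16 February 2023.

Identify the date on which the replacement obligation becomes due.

The last day of the repair period: 16 February 2023 + 30 days = 18 March 2023.
Adding 31 calendar days to 18 March 2023 gives 18 April 2023, which is the last day of the notice period.
The last day of the standstill period: counting 12 business days from Tuesday, 18 April 2023 (Apr 19, Apr 20, Apr 21, Apr 24, …, May 2, May 3, May 4, skipping weekends) reaches Thursday, 4 May 2023.
The date on which the replacement obligation becomes due: 30 calendar days after 4 May 2023 is 3 June 2023.

3 June 2023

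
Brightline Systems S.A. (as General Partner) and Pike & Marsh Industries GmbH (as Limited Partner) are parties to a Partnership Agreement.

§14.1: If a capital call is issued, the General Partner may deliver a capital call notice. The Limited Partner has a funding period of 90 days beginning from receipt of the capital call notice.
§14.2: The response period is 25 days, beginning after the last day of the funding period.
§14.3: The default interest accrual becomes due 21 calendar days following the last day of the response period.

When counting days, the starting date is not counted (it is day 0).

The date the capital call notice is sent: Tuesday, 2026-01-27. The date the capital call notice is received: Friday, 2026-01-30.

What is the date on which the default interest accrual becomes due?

Adding 90 calendar days to 2026-01-30 gives 2026-04-30, which is the last day of the funding period.
The last day of the response period: 25 calendar days after 2026-04-30 is 2026-05-25.
The date on which the default interest accrual becomes due: 2026-05-25 + 21 days = 2026-06-15.

2026-06-15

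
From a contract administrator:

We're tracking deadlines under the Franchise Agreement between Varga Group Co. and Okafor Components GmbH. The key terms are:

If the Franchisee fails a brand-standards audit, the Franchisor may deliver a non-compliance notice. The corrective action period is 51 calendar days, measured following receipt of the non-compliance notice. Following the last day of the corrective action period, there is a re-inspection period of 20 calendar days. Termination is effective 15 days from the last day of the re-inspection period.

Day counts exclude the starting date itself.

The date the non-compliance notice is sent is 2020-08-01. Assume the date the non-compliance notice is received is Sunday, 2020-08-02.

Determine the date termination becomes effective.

2020-10-27

Adding 51 calendar days to 2020-08-02 gives 2020-09-22, which is the last day of the corrective action period.
The last day of the re-inspection period: 2020-09-22 + 20 days = 2020-10-12.
Adding 15 calendar days to 2020-10-12 gives 2020-10-27, which is the date termination becomes effective.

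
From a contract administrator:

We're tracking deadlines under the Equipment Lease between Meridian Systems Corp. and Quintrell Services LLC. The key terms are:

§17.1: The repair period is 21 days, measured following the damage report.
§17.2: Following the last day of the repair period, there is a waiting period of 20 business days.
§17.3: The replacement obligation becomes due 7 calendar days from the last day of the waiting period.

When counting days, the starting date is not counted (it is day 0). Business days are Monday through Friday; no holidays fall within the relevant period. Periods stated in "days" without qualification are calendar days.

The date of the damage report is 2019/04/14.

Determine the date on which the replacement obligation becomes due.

2019/06/07

The last day of the repair period: 21 calendar days after 2019/04/14 is 2019/05/05.
The last day of the waiting period: counting 20 business days from Sunday, 2019/05/05 (May 6, May 7, May 8, May 9, …, May 29, May 30, May 31, skipping weekends) reaches Friday, 2019/05/31.
The date on which the replacement obligation becomes due: 7 calendar days after 2019/05/31 is 2019/06/07.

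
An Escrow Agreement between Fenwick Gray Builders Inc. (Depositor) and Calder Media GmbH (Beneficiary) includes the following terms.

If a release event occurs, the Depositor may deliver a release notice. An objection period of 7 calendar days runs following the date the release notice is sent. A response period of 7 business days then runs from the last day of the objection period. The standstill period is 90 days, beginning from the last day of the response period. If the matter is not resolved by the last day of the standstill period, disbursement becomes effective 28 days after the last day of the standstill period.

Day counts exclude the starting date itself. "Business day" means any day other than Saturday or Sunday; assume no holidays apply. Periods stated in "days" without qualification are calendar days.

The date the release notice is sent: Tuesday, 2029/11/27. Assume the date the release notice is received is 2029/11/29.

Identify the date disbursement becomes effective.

2030/04/10

The last day of the objection period: 7 calendar days after 2029/11/27 is 2029/12/04.
From Tuesday, 2029/12/04, 7 business days (Dec 5, Dec 6, Dec 7, Dec 10, Dec 11, Dec 12, Dec 13, skipping weekends) brings us to Thursday, 2029/12/13, which is the last day of the response period.
Adding 90 calendar days to 2029/12/13 gives 2030/03/13, which is the last day of the standstill period.
The date disbursement becomes effective: 2030/03/13 + 28 days = 2030/04/10.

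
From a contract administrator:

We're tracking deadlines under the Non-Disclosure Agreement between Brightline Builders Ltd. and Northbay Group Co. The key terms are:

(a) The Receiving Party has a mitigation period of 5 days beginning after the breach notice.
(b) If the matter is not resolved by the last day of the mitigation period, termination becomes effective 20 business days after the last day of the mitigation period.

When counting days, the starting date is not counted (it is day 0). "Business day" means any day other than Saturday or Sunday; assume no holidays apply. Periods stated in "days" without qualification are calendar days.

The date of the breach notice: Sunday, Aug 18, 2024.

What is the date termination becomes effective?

Sep 20, 2024

The last day of the mitigation period: Aug 18, 2024 + 5 days = Aug 23, 2024.
From Friday, Aug 23, 2024, 20 business days (Aug 26, Aug 27, Aug 28, Aug 29, …, Sep 18, Sep 19, Sep 20, skipping weekends) brings us to Friday, Sep 20, 2024, which is the date termination becomes effective.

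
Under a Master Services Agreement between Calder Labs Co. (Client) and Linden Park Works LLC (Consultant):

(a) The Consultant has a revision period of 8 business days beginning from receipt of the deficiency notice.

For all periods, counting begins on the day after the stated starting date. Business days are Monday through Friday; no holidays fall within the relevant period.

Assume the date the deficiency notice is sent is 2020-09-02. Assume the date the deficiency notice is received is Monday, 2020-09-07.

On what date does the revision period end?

From Monday, 2020-09-07, 8 business days (Sep 8, Sep 9, Sep 10, Sep 11, Sep 14, Sep 15, Sep 16, Sep 17, skipping weekends) brings us to Thursday, 2020-09-17, which is the last day of the revision period.

2020-09-17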